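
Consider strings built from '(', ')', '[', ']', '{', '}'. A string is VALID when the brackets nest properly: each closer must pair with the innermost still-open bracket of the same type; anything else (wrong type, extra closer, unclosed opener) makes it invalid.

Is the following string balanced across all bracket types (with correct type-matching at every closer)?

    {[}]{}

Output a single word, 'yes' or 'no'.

pos 0: push '{'; stack = {
pos 1: push '['; stack = {[
pos 2: saw closer '}' but top of stack is '[' (expected ']') → INVALID
Verdict: type mismatch at position 2: '}' closes '[' → no

Answer: no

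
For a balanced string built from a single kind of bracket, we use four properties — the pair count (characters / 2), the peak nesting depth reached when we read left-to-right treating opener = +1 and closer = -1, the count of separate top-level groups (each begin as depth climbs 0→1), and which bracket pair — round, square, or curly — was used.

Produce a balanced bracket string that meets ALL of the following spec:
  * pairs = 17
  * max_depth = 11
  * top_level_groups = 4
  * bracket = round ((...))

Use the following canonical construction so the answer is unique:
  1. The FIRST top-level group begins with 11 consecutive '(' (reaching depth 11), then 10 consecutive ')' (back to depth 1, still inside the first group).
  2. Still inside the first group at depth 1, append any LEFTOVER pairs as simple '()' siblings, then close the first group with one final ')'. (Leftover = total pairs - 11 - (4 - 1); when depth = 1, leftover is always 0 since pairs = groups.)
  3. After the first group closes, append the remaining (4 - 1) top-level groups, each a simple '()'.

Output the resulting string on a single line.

Answer: ((((((((((())))))))))()()())()()()

Derivation:
Spec: pairs=17 depth=11 groups=4
Leftover pairs = 17 - 11 - (4-1) = 3
First group: deep chain of depth 11 + 3 sibling pairs
Remaining 3 groups: simple '()' each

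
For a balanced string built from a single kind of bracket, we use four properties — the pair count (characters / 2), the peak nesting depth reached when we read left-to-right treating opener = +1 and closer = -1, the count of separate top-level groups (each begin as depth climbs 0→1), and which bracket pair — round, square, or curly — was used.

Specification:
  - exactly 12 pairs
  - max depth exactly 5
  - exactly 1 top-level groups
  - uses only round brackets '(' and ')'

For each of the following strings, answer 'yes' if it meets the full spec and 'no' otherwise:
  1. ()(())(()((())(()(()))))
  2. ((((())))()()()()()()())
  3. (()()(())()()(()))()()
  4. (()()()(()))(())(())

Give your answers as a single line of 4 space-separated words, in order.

String 1 '()(())(()((())(()(()))))': depth seq [1 0 1 2 1 0 1 2 1 2 3 4 3 2 3 4 3 4 5 4 3 2 1 0]
  -> pairs=12 depth=5 groups=3 -> no
String 2 '((((())))()()()()()()())': depth seq [1 2 3 4 5 4 3 2 1 2 1 2 1 2 1 2 1 2 1 2 1 2 1 0]
  -> pairs=12 depth=5 groups=1 -> yes
String 3 '(()()(())()()(()))()()': depth seq [1 2 1 2 1 2 3 2 1 2 1 2 1 2 3 2 1 0 1 0 1 0]
  -> pairs=11 depth=3 groups=3 -> no
String 4 '(()()()(()))(())(())': depth seq [1 2 1 2 1 2 1 2 3 2 1 0 1 2 1 0 1 2 1 0]
  -> pairs=10 depth=3 groups=3 -> no

Answer: no yes no no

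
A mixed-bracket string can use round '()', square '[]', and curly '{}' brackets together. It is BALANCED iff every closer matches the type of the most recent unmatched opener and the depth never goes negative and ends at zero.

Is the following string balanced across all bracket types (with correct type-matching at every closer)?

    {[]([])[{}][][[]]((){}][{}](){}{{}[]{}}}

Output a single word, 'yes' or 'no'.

pos 0: push '{'; stack = {
pos 1: push '['; stack = {[
pos 2: ']' matches '['; pop; stack = {
pos 3: push '('; stack = {(
pos 4: push '['; stack = {([
pos 5: ']' matches '['; pop; stack = {(
pos 6: ')' matches '('; pop; stack = {
pos 7: push '['; stack = {[
pos 8: push '{'; stack = {[{
pos 9: '}' matches '{'; pop; stack = {[
pos 10: ']' matches '['; pop; stack = {
pos 11: push '['; stack = {[
pos 12: ']' matches '['; pop; stack = {
pos 13: push '['; stack = {[
pos 14: push '['; stack = {[[
pos 15: ']' matches '['; pop; stack = {[
pos 16: ']' matches '['; pop; stack = {
pos 17: push '('; stack = {(
pos 18: push '('; stack = {((
pos 19: ')' matches '('; pop; stack = {(
pos 20: push '{'; stack = {({
pos 21: '}' matches '{'; pop; stack = {(
pos 22: saw closer ']' but top of stack is '(' (expected ')') → INVALID
Verdict: type mismatch at position 22: ']' closes '(' → no

Answer: no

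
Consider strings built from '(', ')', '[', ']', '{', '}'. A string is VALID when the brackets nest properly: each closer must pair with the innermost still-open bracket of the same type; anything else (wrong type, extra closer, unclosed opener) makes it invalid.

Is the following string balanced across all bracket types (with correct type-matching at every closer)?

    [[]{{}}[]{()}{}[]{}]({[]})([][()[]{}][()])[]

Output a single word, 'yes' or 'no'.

Answer: yes

Derivation:
pos 0: push '['; stack = [
pos 1: push '['; stack = [[
pos 2: ']' matches '['; pop; stack = [
pos 3: push '{'; stack = [{
pos 4: push '{'; stack = [{{
pos 5: '}' matches '{'; pop; stack = [{
pos 6: '}' matches '{'; pop; stack = [
pos 7: push '['; stack = [[
pos 8: ']' matches '['; pop; stack = [
pos 9: push '{'; stack = [{
pos 10: push '('; stack = [{(
pos 11: ')' matches '('; pop; stack = [{
pos 12: '}' matches '{'; pop; stack = [
pos 13: push '{'; stack = [{
pos 14: '}' matches '{'; pop; stack = [
pos 15: push '['; stack = [[
pos 16: ']' matches '['; pop; stack = [
pos 17: push '{'; stack = [{
pos 18: '}' matches '{'; pop; stack = [
pos 19: ']' matches '['; pop; stack = (empty)
pos 20: push '('; stack = (
pos 21: push '{'; stack = ({
pos 22: push '['; stack = ({[
pos 23: ']' matches '['; pop; stack = ({
pos 24: '}' matches '{'; pop; stack = (
pos 25: ')' matches '('; pop; stack = (empty)
pos 26: push '('; stack = (
pos 27: push '['; stack = ([
pos 28: ']' matches '['; pop; stack = (
pos 29: push '['; stack = ([
pos 30: push '('; stack = ([(
pos 31: ')' matches '('; pop; stack = ([
pos 32: push '['; stack = ([[
pos 33: ']' matches '['; pop; stack = ([
pos 34: push '{'; stack = ([{
pos 35: '}' matches '{'; pop; stack = ([
pos 36: ']' matches '['; pop; stack = (
pos 37: push '['; stack = ([
pos 38: push '('; stack = ([(
pos 39: ')' matches '('; pop; stack = ([
pos 40: ']' matches '['; pop; stack = (
pos 41: ')' matches '('; pop; stack = (empty)
pos 42: push '['; stack = [
pos 43: ']' matches '['; pop; stack = (empty)
end: stack empty → VALID
Verdict: properly nested → yes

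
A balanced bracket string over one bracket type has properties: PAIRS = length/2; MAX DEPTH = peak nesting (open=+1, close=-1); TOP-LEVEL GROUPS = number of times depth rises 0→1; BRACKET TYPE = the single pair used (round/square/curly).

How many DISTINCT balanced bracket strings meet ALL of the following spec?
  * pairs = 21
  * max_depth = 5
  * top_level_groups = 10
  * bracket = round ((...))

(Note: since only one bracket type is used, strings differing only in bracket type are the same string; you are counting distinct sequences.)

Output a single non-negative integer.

Answer: 8851650

Derivation:
Spec: pairs=21 depth=5 groups=10
Count(depth <= 5) = 36042160
Count(depth <= 4) = 27190510
Count(depth == 5) = 36042160 - 27190510 = 8851650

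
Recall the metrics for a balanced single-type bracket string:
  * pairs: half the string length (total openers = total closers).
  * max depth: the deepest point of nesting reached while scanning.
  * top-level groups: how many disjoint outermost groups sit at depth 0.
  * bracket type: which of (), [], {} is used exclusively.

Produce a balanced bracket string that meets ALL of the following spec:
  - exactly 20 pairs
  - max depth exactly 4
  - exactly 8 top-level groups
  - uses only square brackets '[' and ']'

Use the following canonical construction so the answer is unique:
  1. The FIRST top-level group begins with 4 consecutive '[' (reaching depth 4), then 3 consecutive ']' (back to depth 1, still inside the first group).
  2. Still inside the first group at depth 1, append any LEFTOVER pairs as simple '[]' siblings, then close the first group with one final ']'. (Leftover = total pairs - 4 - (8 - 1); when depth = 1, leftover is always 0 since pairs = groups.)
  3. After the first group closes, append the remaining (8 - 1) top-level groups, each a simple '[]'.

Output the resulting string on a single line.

Spec: pairs=20 depth=4 groups=8
Leftover pairs = 20 - 4 - (8-1) = 9
First group: deep chain of depth 4 + 9 sibling pairs
Remaining 7 groups: simple '[]' each

Answer: [[[[]]][][][][][][][][][]][][][][][][][]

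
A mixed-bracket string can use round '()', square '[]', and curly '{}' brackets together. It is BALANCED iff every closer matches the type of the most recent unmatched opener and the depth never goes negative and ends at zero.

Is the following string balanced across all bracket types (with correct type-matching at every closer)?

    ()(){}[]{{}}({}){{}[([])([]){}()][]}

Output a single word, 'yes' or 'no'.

Answer: yes

Derivation:
pos 0: push '('; stack = (
pos 1: ')' matches '('; pop; stack = (empty)
pos 2: push '('; stack = (
pos 3: ')' matches '('; pop; stack = (empty)
pos 4: push '{'; stack = {
pos 5: '}' matches '{'; pop; stack = (empty)
pos 6: push '['; stack = [
pos 7: ']' matches '['; pop; stack = (empty)
pos 8: push '{'; stack = {
pos 9: push '{'; stack = {{
pos 10: '}' matches '{'; pop; stack = {
pos 11: '}' matches '{'; pop; stack = (empty)
pos 12: push '('; stack = (
pos 13: push '{'; stack = ({
pos 14: '}' matches '{'; pop; stack = (
pos 15: ')' matches '('; pop; stack = (empty)
pos 16: push '{'; stack = {
pos 17: push '{'; stack = {{
pos 18: '}' matches '{'; pop; stack = {
pos 19: push '['; stack = {[
pos 20: push '('; stack = {[(
pos 21: push '['; stack = {[([
pos 22: ']' matches '['; pop; stack = {[(
pos 23: ')' matches '('; pop; stack = {[
pos 24: push '('; stack = {[(
pos 25: push '['; stack = {[([
pos 26: ']' matches '['; pop; stack = {[(
pos 27: ')' matches '('; pop; stack = {[
pos 28: push '{'; stack = {[{
pos 29: '}' matches '{'; pop; stack = {[
pos 30: push '('; stack = {[(
pos 31: ')' matches '('; pop; stack = {[
pos 32: ']' matches '['; pop; stack = {
pos 33: push '['; stack = {[
pos 34: ']' matches '['; pop; stack = {
pos 35: '}' matches '{'; pop; stack = (empty)
end: stack empty → VALID
Verdict: properly nested → yes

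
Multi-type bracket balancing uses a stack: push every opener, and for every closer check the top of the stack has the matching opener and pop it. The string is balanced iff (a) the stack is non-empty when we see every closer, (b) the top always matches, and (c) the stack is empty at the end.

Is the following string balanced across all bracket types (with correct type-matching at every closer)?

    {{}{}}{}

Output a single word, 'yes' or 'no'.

Answer: yes

Derivation:
pos 0: push '{'; stack = {
pos 1: push '{'; stack = {{
pos 2: '}' matches '{'; pop; stack = {
pos 3: push '{'; stack = {{
pos 4: '}' matches '{'; pop; stack = {
pos 5: '}' matches '{'; pop; stack = (empty)
pos 6: push '{'; stack = {
pos 7: '}' matches '{'; pop; stack = (empty)
end: stack empty → VALID
Verdict: properly nested → yes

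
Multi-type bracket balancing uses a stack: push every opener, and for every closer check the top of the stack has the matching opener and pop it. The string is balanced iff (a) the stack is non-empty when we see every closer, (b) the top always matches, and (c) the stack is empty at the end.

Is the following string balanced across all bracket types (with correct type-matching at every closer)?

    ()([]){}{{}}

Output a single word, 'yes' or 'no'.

pos 0: push '('; stack = (
pos 1: ')' matches '('; pop; stack = (empty)
pos 2: push '('; stack = (
pos 3: push '['; stack = ([
pos 4: ']' matches '['; pop; stack = (
pos 5: ')' matches '('; pop; stack = (empty)
pos 6: push '{'; stack = {
pos 7: '}' matches '{'; pop; stack = (empty)
pos 8: push '{'; stack = {
pos 9: push '{'; stack = {{
pos 10: '}' matches '{'; pop; stack = {
pos 11: '}' matches '{'; pop; stack = (empty)
end: stack empty → VALID
Verdict: properly nested → yes

Answer: yes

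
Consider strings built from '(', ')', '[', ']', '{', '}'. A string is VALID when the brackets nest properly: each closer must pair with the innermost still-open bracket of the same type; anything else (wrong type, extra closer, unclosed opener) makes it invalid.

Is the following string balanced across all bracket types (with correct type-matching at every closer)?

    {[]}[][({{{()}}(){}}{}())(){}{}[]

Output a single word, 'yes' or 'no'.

pos 0: push '{'; stack = {
pos 1: push '['; stack = {[
pos 2: ']' matches '['; pop; stack = {
pos 3: '}' matches '{'; pop; stack = (empty)
pos 4: push '['; stack = [
pos 5: ']' matches '['; pop; stack = (empty)
pos 6: push '['; stack = [
pos 7: push '('; stack = [(
pos 8: push '{'; stack = [({
pos 9: push '{'; stack = [({{
pos 10: push '{'; stack = [({{{
pos 11: push '('; stack = [({{{(
pos 12: ')' matches '('; pop; stack = [({{{
pos 13: '}' matches '{'; pop; stack = [({{
pos 14: '}' matches '{'; pop; stack = [({
pos 15: push '('; stack = [({(
pos 16: ')' matches '('; pop; stack = [({
pos 17: push '{'; stack = [({{
pos 18: '}' matches '{'; pop; stack = [({
pos 19: '}' matches '{'; pop; stack = [(
pos 20: push '{'; stack = [({
pos 21: '}' matches '{'; pop; stack = [(
pos 22: push '('; stack = [((
pos 23: ')' matches '('; pop; stack = [(
pos 24: ')' matches '('; pop; stack = [
pos 25: push '('; stack = [(
pos 26: ')' matches '('; pop; stack = [
pos 27: push '{'; stack = [{
pos 28: '}' matches '{'; pop; stack = [
pos 29: push '{'; stack = [{
pos 30: '}' matches '{'; pop; stack = [
pos 31: push '['; stack = [[
pos 32: ']' matches '['; pop; stack = [
end: stack still non-empty ([) → INVALID
Verdict: unclosed openers at end: [ → no

Answer: no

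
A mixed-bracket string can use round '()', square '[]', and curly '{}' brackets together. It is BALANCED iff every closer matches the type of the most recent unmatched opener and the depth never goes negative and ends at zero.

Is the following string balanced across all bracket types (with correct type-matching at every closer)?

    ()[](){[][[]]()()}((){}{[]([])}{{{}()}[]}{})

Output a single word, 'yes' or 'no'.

Answer: yes

Derivation:
pos 0: push '('; stack = (
pos 1: ')' matches '('; pop; stack = (empty)
pos 2: push '['; stack = [
pos 3: ']' matches '['; pop; stack = (empty)
pos 4: push '('; stack = (
pos 5: ')' matches '('; pop; stack = (empty)
pos 6: push '{'; stack = {
pos 7: push '['; stack = {[
pos 8: ']' matches '['; pop; stack = {
pos 9: push '['; stack = {[
pos 10: push '['; stack = {[[
pos 11: ']' matches '['; pop; stack = {[
pos 12: ']' matches '['; pop; stack = {
pos 13: push '('; stack = {(
pos 14: ')' matches '('; pop; stack = {
pos 15: push '('; stack = {(
pos 16: ')' matches '('; pop; stack = {
pos 17: '}' matches '{'; pop; stack = (empty)
pos 18: push '('; stack = (
pos 19: push '('; stack = ((
pos 20: ')' matches '('; pop; stack = (
pos 21: push '{'; stack = ({
pos 22: '}' matches '{'; pop; stack = (
pos 23: push '{'; stack = ({
pos 24: push '['; stack = ({[
pos 25: ']' matches '['; pop; stack = ({
pos 26: push '('; stack = ({(
pos 27: push '['; stack = ({([
pos 28: ']' matches '['; pop; stack = ({(
pos 29: ')' matches '('; pop; stack = ({
pos 30: '}' matches '{'; pop; stack = (
pos 31: push '{'; stack = ({
pos 32: push '{'; stack = ({{
pos 33: push '{'; stack = ({{{
pos 34: '}' matches '{'; pop; stack = ({{
pos 35: push '('; stack = ({{(
pos 36: ')' matches '('; pop; stack = ({{
pos 37: '}' matches '{'; pop; stack = ({
pos 38: push '['; stack = ({[
pos 39: ']' matches '['; pop; stack = ({
pos 40: '}' matches '{'; pop; stack = (
pos 41: push '{'; stack = ({
pos 42: '}' matches '{'; pop; stack = (
pos 43: ')' matches '('; pop; stack = (empty)
end: stack empty → VALID
Verdict: properly nested → yes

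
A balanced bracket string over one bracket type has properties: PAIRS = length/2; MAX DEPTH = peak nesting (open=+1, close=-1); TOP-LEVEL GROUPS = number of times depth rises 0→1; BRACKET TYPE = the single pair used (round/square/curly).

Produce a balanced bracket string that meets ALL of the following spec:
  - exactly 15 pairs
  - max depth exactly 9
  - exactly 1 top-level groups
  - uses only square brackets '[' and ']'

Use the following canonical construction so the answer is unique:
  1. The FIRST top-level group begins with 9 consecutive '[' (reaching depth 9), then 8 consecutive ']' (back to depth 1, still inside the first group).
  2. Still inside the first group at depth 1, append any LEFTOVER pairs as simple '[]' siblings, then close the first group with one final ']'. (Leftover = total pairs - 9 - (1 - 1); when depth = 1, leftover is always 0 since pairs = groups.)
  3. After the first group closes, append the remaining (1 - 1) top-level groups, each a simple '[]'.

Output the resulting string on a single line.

Answer: [[[[[[[[[]]]]]]]][][][][][][]]

Derivation:
Spec: pairs=15 depth=9 groups=1
Leftover pairs = 15 - 9 - (1-1) = 6
First group: deep chain of depth 9 + 6 sibling pairs
Remaining 0 groups: simple '[]' each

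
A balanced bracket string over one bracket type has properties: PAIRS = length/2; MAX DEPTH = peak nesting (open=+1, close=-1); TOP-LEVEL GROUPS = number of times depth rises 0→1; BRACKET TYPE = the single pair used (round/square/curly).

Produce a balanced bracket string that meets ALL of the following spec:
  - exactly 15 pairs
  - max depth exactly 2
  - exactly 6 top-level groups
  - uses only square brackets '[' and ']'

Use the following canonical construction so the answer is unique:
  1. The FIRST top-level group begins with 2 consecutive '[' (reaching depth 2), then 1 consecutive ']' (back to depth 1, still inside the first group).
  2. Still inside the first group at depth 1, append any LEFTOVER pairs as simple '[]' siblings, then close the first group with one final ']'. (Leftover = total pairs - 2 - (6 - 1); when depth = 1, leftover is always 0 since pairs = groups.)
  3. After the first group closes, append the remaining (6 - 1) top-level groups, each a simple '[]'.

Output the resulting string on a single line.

Answer: [[][][][][][][][][]][][][][][]

Derivation:
Spec: pairs=15 depth=2 groups=6
Leftover pairs = 15 - 2 - (6-1) = 8
First group: deep chain of depth 2 + 8 sibling pairs
Remaining 5 groups: simple '[]' each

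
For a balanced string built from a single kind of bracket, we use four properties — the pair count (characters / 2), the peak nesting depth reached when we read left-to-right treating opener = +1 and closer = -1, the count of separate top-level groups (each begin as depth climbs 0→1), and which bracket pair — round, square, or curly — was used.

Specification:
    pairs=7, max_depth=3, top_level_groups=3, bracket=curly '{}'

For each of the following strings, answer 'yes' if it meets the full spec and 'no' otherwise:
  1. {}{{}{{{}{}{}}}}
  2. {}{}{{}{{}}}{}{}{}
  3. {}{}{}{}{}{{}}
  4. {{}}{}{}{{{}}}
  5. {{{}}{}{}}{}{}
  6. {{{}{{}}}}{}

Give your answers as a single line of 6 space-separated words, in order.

Answer: no no no no yes no

Derivation:
String 1 '{}{{}{{{}{}{}}}}': depth seq [1 0 1 2 1 2 3 4 3 4 3 4 3 2 1 0]
  -> pairs=8 depth=4 groups=2 -> no
String 2 '{}{}{{}{{}}}{}{}{}': depth seq [1 0 1 0 1 2 1 2 3 2 1 0 1 0 1 0 1 0]
  -> pairs=9 depth=3 groups=6 -> no
String 3 '{}{}{}{}{}{{}}': depth seq [1 0 1 0 1 0 1 0 1 0 1 2 1 0]
  -> pairs=7 depth=2 groups=6 -> no
String 4 '{{}}{}{}{{{}}}': depth seq [1 2 1 0 1 0 1 0 1 2 3 2 1 0]
  -> pairs=7 depth=3 groups=4 -> no
String 5 '{{{}}{}{}}{}{}': depth seq [1 2 3 2 1 2 1 2 1 0 1 0 1 0]
  -> pairs=7 depth=3 groups=3 -> yes
String 6 '{{{}{{}}}}{}': depth seq [1 2 3 2 3 4 3 2 1 0 1 0]
  -> pairs=6 depth=4 groups=2 -> no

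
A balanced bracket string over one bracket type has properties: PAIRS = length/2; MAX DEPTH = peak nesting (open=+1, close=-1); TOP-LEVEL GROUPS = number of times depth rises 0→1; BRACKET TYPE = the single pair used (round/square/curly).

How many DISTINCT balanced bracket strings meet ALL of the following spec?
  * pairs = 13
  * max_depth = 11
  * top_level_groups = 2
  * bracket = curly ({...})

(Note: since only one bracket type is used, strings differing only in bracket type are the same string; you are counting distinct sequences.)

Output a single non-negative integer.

Answer: 40

Derivation:
Spec: pairs=13 depth=11 groups=2
Count(depth <= 11) = 208010
Count(depth <= 10) = 207970
Count(depth == 11) = 208010 - 207970 = 40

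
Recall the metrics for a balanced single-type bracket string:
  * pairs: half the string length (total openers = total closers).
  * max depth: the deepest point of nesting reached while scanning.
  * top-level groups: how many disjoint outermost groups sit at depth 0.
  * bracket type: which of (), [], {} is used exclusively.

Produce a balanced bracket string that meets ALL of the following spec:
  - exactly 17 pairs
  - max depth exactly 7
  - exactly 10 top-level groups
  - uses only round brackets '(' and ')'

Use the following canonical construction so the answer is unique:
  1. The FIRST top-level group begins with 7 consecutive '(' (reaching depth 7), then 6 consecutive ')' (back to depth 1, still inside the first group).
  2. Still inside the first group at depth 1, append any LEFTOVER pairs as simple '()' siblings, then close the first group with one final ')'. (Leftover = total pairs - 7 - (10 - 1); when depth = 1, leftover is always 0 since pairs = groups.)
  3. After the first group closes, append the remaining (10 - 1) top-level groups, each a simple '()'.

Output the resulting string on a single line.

Spec: pairs=17 depth=7 groups=10
Leftover pairs = 17 - 7 - (10-1) = 1
First group: deep chain of depth 7 + 1 sibling pairs
Remaining 9 groups: simple '()' each

Answer: ((((((())))))())()()()()()()()()()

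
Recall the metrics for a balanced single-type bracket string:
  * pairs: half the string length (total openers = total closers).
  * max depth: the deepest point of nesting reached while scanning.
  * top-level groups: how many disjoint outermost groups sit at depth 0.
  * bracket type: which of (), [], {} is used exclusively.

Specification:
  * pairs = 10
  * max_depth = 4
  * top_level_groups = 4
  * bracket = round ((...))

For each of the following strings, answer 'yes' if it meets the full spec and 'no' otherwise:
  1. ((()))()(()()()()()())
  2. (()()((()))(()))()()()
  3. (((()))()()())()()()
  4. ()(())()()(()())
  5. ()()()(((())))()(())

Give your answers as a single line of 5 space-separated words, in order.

Answer: no no yes no no

Derivation:
String 1 '((()))()(()()()()()())': depth seq [1 2 3 2 1 0 1 0 1 2 1 2 1 2 1 2 1 2 1 2 1 0]
  -> pairs=11 depth=3 groups=3 -> no
String 2 '(()()((()))(()))()()()': depth seq [1 2 1 2 1 2 3 4 3 2 1 2 3 2 1 0 1 0 1 0 1 0]
  -> pairs=11 depth=4 groups=4 -> no
String 3 '(((()))()()())()()()': depth seq [1 2 3 4 3 2 1 2 1 2 1 2 1 0 1 0 1 0 1 0]
  -> pairs=10 depth=4 groups=4 -> yes
String 4 '()(())()()(()())': depth seq [1 0 1 2 1 0 1 0 1 0 1 2 1 2 1 0]
  -> pairs=8 depth=2 groups=5 -> no
String 5 '()()()(((())))()(())': depth seq [1 0 1 0 1 0 1 2 3 4 3 2 1 0 1 0 1 2 1 0]
  -> pairs=10 depth=4 groups=6 -> no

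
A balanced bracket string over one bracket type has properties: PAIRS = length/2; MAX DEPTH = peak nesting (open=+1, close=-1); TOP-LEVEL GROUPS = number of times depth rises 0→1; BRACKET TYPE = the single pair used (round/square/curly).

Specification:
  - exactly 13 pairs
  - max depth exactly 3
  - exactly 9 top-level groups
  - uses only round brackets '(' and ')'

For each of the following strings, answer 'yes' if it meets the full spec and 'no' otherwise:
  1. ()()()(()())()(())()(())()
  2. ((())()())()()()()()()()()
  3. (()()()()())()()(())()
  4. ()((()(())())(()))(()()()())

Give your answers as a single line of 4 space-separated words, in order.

String 1 '()()()(()())()(())()(())()': depth seq [1 0 1 0 1 0 1 2 1 2 1 0 1 0 1 2 1 0 1 0 1 2 1 0 1 0]
  -> pairs=13 depth=2 groups=9 -> no
String 2 '((())()())()()()()()()()()': depth seq [1 2 3 2 1 2 1 2 1 0 1 0 1 0 1 0 1 0 1 0 1 0 1 0 1 0]
  -> pairs=13 depth=3 groups=9 -> yes
String 3 '(()()()()())()()(())()': depth seq [1 2 1 2 1 2 1 2 1 2 1 0 1 0 1 0 1 2 1 0 1 0]
  -> pairs=11 depth=2 groups=5 -> no
String 4 '()((()(())())(()))(()()()())': depth seq [1 0 1 2 3 2 3 4 3 2 3 2 1 2 3 2 1 0 1 2 1 2 1 2 1 2 1 0]
  -> pairs=14 depth=4 groups=3 -> no

Answer: no yes no no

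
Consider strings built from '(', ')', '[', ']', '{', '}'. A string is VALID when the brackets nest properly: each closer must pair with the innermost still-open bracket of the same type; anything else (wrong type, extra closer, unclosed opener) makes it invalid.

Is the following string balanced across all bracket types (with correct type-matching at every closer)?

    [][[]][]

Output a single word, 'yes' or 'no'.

Answer: yes

Derivation:
pos 0: push '['; stack = [
pos 1: ']' matches '['; pop; stack = (empty)
pos 2: push '['; stack = [
pos 3: push '['; stack = [[
pos 4: ']' matches '['; pop; stack = [
pos 5: ']' matches '['; pop; stack = (empty)
pos 6: push '['; stack = [
pos 7: ']' matches '['; pop; stack = (empty)
end: stack empty → VALID
Verdict: properly nested → yes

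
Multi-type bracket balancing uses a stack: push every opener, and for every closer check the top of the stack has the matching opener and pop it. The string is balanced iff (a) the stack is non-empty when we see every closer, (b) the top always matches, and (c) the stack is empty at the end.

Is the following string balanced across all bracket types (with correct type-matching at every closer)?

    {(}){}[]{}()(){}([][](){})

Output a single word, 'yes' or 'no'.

Answer: no

Derivation:
pos 0: push '{'; stack = {
pos 1: push '('; stack = {(
pos 2: saw closer '}' but top of stack is '(' (expected ')') → INVALID
Verdict: type mismatch at position 2: '}' closes '(' → no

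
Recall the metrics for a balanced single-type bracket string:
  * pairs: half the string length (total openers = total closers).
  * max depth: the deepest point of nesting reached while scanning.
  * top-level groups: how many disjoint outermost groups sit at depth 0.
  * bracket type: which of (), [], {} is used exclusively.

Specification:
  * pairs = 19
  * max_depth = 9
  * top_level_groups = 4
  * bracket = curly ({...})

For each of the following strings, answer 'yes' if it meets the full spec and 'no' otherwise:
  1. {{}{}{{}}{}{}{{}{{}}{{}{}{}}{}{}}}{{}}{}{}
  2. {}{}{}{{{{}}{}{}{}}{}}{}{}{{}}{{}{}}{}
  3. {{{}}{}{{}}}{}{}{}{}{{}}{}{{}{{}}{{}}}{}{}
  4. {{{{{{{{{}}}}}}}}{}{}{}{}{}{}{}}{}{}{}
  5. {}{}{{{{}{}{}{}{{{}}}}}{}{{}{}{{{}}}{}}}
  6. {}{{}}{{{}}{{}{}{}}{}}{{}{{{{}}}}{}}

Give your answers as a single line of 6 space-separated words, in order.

String 1 '{{}{}{{}}{}{}{{}{{}}{{}{}{}}{}{}}}{{}}{}{}': depth seq [1 2 1 2 1 2 3 2 1 2 1 2 1 2 3 2 3 4 3 2 3 4 3 4 3 4 3 2 3 2 3 2 1 0 1 2 1 0 1 0 1 0]
  -> pairs=21 depth=4 groups=4 -> no
String 2 '{}{}{}{{{{}}{}{}{}}{}}{}{}{{}}{{}{}}{}': depth seq [1 0 1 0 1 0 1 2 3 4 3 2 3 2 3 2 3 2 1 2 1 0 1 0 1 0 1 2 1 0 1 2 1 2 1 0 1 0]
  -> pairs=19 depth=4 groups=9 -> no
String 3 '{{{}}{}{{}}}{}{}{}{}{{}}{}{{}{{}}{{}}}{}{}': depth seq [1 2 3 2 1 2 1 2 3 2 1 0 1 0 1 0 1 0 1 0 1 2 1 0 1 0 1 2 1 2 3 2 1 2 3 2 1 0 1 0 1 0]
  -> pairs=21 depth=3 groups=10 -> no
String 4 '{{{{{{{{{}}}}}}}}{}{}{}{}{}{}{}}{}{}{}': depth seq [1 2 3 4 5 6 7 8 9 8 7 6 5 4 3 2 1 2 1 2 1 2 1 2 1 2 1 2 1 2 1 0 1 0 1 0 1 0]
  -> pairs=19 depth=9 groups=4 -> yes
String 5 '{}{}{{{{}{}{}{}{{{}}}}}{}{{}{}{{{}}}{}}}': depth seq [1 0 1 0 1 2 3 4 3 4 3 4 3 4 3 4 5 6 5 4 3 2 1 2 1 2 3 2 3 2 3 4 5 4 3 2 3 2 1 0]
  -> pairs=20 depth=6 groups=3 -> no
String 6 '{}{{}}{{{}}{{}{}{}}{}}{{}{{{{}}}}{}}': depth seq [1 0 1 2 1 0 1 2 3 2 1 2 3 2 3 2 3 2 1 2 1 0 1 2 1 2 3 4 5 4 3 2 1 2 1 0]
  -> pairs=18 depth=5 groups=4 -> no

Answer: no no no yes no no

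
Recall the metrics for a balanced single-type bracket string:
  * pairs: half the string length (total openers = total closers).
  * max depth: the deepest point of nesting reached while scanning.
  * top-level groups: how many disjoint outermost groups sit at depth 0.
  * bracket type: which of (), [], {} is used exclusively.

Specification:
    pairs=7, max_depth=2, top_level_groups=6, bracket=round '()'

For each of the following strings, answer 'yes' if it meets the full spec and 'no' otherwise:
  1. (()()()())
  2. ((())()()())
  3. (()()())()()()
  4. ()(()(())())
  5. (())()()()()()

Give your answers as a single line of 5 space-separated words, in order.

String 1 '(()()()())': depth seq [1 2 1 2 1 2 1 2 1 0]
  -> pairs=5 depth=2 groups=1 -> no
String 2 '((())()()())': depth seq [1 2 3 2 1 2 1 2 1 2 1 0]
  -> pairs=6 depth=3 groups=1 -> no
String 3 '(()()())()()()': depth seq [1 2 1 2 1 2 1 0 1 0 1 0 1 0]
  -> pairs=7 depth=2 groups=4 -> no
String 4 '()(()(())())': depth seq [1 0 1 2 1 2 3 2 1 2 1 0]
  -> pairs=6 depth=3 groups=2 -> no
String 5 '(())()()()()()': depth seq [1 2 1 0 1 0 1 0 1 0 1 0 1 0]
  -> pairs=7 depth=2 groups=6 -> yes

Answer: no no no no yes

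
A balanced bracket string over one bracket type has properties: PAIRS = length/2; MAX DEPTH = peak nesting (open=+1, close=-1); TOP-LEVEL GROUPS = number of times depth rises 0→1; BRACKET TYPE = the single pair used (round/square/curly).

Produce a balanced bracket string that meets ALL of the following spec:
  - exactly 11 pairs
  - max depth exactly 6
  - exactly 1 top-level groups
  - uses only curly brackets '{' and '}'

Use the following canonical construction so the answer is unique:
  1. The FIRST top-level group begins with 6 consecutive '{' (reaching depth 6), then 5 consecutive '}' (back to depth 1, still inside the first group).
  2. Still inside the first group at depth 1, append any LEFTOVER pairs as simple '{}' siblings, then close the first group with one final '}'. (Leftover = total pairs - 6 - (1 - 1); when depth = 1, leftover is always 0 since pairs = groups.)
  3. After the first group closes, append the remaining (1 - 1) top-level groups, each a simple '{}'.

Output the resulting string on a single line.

Spec: pairs=11 depth=6 groups=1
Leftover pairs = 11 - 6 - (1-1) = 5
First group: deep chain of depth 6 + 5 sibling pairs
Remaining 0 groups: simple '{}' each

Answer: {{{{{{}}}}}{}{}{}{}{}}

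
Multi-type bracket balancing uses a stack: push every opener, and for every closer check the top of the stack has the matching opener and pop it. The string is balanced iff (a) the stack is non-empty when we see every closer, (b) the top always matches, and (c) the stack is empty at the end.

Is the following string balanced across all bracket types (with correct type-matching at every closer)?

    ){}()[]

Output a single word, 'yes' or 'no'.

pos 0: saw closer ')' but stack is empty → INVALID
Verdict: unmatched closer ')' at position 0 → no

Answer: no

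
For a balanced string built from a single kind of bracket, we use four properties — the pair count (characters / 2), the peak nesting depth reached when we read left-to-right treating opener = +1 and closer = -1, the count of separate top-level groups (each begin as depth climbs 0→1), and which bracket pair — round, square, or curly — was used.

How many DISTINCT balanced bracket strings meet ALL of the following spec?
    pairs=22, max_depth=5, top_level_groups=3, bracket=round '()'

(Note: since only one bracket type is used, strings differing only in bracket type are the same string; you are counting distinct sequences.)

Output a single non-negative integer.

Answer: 3098117418

Derivation:
Spec: pairs=22 depth=5 groups=3
Count(depth <= 5) = 3874204920
Count(depth <= 4) = 776087502
Count(depth == 5) = 3874204920 - 776087502 = 3098117418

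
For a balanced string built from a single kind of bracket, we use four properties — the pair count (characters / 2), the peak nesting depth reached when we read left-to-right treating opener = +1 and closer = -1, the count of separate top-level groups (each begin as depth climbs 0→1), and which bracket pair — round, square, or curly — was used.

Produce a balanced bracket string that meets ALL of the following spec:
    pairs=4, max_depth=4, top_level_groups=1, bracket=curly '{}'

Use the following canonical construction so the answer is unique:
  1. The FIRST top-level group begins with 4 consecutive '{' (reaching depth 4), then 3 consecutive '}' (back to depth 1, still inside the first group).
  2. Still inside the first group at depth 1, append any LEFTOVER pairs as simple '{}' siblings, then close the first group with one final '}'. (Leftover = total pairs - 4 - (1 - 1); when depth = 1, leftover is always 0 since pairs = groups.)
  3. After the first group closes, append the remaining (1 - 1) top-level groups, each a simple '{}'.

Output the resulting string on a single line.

Answer: {{{{}}}}

Derivation:
Spec: pairs=4 depth=4 groups=1
Leftover pairs = 4 - 4 - (1-1) = 0
First group: deep chain of depth 4 + 0 sibling pairs
Remaining 0 groups: simple '{}' each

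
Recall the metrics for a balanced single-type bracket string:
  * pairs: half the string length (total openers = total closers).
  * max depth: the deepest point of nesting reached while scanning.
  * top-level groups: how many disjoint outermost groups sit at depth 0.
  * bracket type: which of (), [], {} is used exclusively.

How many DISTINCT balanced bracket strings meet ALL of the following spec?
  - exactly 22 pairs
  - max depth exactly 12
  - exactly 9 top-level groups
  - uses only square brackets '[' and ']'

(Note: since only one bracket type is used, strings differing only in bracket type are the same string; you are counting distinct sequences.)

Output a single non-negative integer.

Answer: 4158

Derivation:
Spec: pairs=22 depth=12 groups=9
Count(depth <= 12) = 379629432
Count(depth <= 11) = 379625274
Count(depth == 12) = 379629432 - 379625274 = 4158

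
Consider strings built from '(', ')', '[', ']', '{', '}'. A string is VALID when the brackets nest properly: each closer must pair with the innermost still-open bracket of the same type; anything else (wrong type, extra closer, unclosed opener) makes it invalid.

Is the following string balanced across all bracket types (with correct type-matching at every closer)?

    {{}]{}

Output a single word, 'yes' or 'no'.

Answer: no

Derivation:
pos 0: push '{'; stack = {
pos 1: push '{'; stack = {{
pos 2: '}' matches '{'; pop; stack = {
pos 3: saw closer ']' but top of stack is '{' (expected '}') → INVALID
Verdict: type mismatch at position 3: ']' closes '{' → no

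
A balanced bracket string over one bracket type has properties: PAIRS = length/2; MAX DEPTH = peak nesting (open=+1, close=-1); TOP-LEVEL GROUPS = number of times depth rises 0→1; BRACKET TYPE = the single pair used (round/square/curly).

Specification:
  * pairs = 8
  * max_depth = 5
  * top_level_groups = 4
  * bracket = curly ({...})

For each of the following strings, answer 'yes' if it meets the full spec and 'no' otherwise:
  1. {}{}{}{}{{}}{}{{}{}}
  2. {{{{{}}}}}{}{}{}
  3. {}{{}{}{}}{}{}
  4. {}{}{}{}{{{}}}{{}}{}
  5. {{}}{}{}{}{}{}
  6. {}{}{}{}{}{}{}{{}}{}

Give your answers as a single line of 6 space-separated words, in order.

String 1 '{}{}{}{}{{}}{}{{}{}}': depth seq [1 0 1 0 1 0 1 0 1 2 1 0 1 0 1 2 1 2 1 0]
  -> pairs=10 depth=2 groups=7 -> no
String 2 '{{{{{}}}}}{}{}{}': depth seq [1 2 3 4 5 4 3 2 1 0 1 0 1 0 1 0]
  -> pairs=8 depth=5 groups=4 -> yes
String 3 '{}{{}{}{}}{}{}': depth seq [1 0 1 2 1 2 1 2 1 0 1 0 1 0]
  -> pairs=7 depth=2 groups=4 -> no
String 4 '{}{}{}{}{{{}}}{{}}{}': depth seq [1 0 1 0 1 0 1 0 1 2 3 2 1 0 1 2 1 0 1 0]
  -> pairs=10 depth=3 groups=7 -> no
String 5 '{{}}{}{}{}{}{}': depth seq [1 2 1 0 1 0 1 0 1 0 1 0 1 0]
  -> pairs=7 depth=2 groups=6 -> no
String 6 '{}{}{}{}{}{}{}{{}}{}': depth seq [1 0 1 0 1 0 1 0 1 0 1 0 1 0 1 2 1 0 1 0]
  -> pairs=10 depth=2 groups=9 -> no

Answer: no yes no no no no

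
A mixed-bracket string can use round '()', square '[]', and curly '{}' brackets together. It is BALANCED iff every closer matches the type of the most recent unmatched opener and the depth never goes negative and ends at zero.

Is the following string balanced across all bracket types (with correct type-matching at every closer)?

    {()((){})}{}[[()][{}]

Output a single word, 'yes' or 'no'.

Answer: no

Derivation:
pos 0: push '{'; stack = {
pos 1: push '('; stack = {(
pos 2: ')' matches '('; pop; stack = {
pos 3: push '('; stack = {(
pos 4: push '('; stack = {((
pos 5: ')' matches '('; pop; stack = {(
pos 6: push '{'; stack = {({
pos 7: '}' matches '{'; pop; stack = {(
pos 8: ')' matches '('; pop; stack = {
pos 9: '}' matches '{'; pop; stack = (empty)
pos 10: push '{'; stack = {
pos 11: '}' matches '{'; pop; stack = (empty)
pos 12: push '['; stack = [
pos 13: push '['; stack = [[
pos 14: push '('; stack = [[(
pos 15: ')' matches '('; pop; stack = [[
pos 16: ']' matches '['; pop; stack = [
pos 17: push '['; stack = [[
pos 18: push '{'; stack = [[{
pos 19: '}' matches '{'; pop; stack = [[
pos 20: ']' matches '['; pop; stack = [
end: stack still non-empty ([) → INVALID
Verdict: unclosed openers at end: [ → no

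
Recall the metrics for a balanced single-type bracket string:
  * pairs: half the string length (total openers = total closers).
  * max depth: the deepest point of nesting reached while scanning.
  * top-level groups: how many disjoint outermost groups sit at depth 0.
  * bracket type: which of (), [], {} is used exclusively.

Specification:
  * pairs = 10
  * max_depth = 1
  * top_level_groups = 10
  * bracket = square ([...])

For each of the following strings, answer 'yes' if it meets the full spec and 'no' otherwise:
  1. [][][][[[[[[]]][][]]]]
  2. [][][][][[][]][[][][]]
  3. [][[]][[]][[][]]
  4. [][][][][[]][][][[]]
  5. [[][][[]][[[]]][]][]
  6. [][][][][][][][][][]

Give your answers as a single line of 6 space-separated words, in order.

Answer: no no no no no yes

Derivation:
String 1 '[][][][[[[[[]]][][]]]]': depth seq [1 0 1 0 1 0 1 2 3 4 5 6 5 4 3 4 3 4 3 2 1 0]
  -> pairs=11 depth=6 groups=4 -> no
String 2 '[][][][][[][]][[][][]]': depth seq [1 0 1 0 1 0 1 0 1 2 1 2 1 0 1 2 1 2 1 2 1 0]
  -> pairs=11 depth=2 groups=6 -> no
String 3 '[][[]][[]][[][]]': depth seq [1 0 1 2 1 0 1 2 1 0 1 2 1 2 1 0]
  -> pairs=8 depth=2 groups=4 -> no
String 4 '[][][][][[]][][][[]]': depth seq [1 0 1 0 1 0 1 0 1 2 1 0 1 0 1 0 1 2 1 0]
  -> pairs=10 depth=2 groups=8 -> no
String 5 '[[][][[]][[[]]][]][]': depth seq [1 2 1 2 1 2 3 2 1 2 3 4 3 2 1 2 1 0 1 0]
  -> pairs=10 depth=4 groups=2 -> no
String 6 '[][][][][][][][][][]': depth seq [1 0 1 0 1 0 1 0 1 0 1 0 1 0 1 0 1 0 1 0]
  -> pairs=10 depth=1 groups=10 -> yes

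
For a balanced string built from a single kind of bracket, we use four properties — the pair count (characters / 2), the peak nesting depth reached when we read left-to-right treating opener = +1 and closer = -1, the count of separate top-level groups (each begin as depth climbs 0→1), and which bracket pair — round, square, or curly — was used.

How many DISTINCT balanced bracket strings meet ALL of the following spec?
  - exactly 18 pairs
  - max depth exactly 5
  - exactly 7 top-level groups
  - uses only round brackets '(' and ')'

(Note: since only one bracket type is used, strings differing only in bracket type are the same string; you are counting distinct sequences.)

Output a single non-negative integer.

Spec: pairs=18 depth=5 groups=7
Count(depth <= 5) = 6947003
Count(depth <= 4) = 4693654
Count(depth == 5) = 6947003 - 4693654 = 2253349

Answer: 2253349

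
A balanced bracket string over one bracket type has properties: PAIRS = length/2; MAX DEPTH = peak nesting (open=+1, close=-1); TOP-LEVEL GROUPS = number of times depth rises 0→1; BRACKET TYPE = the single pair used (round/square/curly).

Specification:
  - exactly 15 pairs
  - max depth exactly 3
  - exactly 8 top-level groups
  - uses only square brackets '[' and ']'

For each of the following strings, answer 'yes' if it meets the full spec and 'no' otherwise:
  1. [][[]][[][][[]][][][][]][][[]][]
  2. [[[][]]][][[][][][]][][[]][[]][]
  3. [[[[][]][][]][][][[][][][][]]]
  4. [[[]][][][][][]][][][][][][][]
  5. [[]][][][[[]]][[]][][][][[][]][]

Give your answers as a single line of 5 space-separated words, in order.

String 1 '[][[]][[][][[]][][][][]][][[]][]': depth seq [1 0 1 2 1 0 1 2 1 2 1 2 3 2 1 2 1 2 1 2 1 2 1 0 1 0 1 2 1 0 1 0]
  -> pairs=16 depth=3 groups=6 -> no
String 2 '[[[][]]][][[][][][]][][[]][[]][]': depth seq [1 2 3 2 3 2 1 0 1 0 1 2 1 2 1 2 1 2 1 0 1 0 1 2 1 0 1 2 1 0 1 0]
  -> pairs=16 depth=3 groups=7 -> no
String 3 '[[[[][]][][]][][][[][][][][]]]': depth seq [1 2 3 4 3 4 3 2 3 2 3 2 1 2 1 2 1 2 3 2 3 2 3 2 3 2 3 2 1 0]
  -> pairs=15 depth=4 groups=1 -> no
String 4 '[[[]][][][][][]][][][][][][][]': depth seq [1 2 3 2 1 2 1 2 1 2 1 2 1 2 1 0 1 0 1 0 1 0 1 0 1 0 1 0 1 0]
  -> pairs=15 depth=3 groups=8 -> yes
String 5 '[[]][][][[[]]][[]][][][][[][]][]': depth seq [1 2 1 0 1 0 1 0 1 2 3 2 1 0 1 2 1 0 1 0 1 0 1 0 1 2 1 2 1 0 1 0]
  -> pairs=16 depth=3 groups=10 -> no

Answer: no no no yes no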